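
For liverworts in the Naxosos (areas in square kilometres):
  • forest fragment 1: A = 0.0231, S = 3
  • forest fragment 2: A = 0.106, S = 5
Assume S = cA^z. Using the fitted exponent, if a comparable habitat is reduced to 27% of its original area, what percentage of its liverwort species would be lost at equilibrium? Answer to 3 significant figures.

z = ln(5/3) / ln(0.106/0.0231) = 0.5108 / 1.5236 = 0.3353
S_new/S_old = (A_new/A_old)^z = 0.27^0.3353 = exp(0.3353 × -1.3093) = 0.6447
Fraction lost = 1 − 0.6447 = 0.3553

35.5%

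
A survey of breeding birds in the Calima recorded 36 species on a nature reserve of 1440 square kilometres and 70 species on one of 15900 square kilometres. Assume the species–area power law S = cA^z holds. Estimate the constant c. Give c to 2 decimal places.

z = ln(S₂/S₁) / ln(A₂/A₁) = ln(70/36) / ln(15900/1440) = 0.6650 / 2.4017 = 0.2769
c = S₁ / A₁^z = 36 / 1440^0.2769 = 36 / 7.49 = 4.806

4.81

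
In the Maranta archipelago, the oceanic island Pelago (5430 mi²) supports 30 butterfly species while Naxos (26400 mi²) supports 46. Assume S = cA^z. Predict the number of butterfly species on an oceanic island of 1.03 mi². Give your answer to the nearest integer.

z = ln(46/30) / ln(26400/5430) = 0.4274 / 1.5814 = 0.2703
c = 30 / 5430^0.2703 = 30 / 10.22 = 2.935
S₃ = 2.935 × 1.03^0.2703 = 2.935 × 1.008 ≈ 2.959

3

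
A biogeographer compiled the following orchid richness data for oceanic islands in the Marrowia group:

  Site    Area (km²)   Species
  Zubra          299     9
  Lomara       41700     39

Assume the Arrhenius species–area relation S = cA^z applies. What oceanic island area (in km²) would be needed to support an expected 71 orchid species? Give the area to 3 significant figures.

314000 km²

z = ln(39/9) / ln(41700/299) = 1.4663 / 4.9378 = 0.2970
c = 9 / 299^0.2970 = 9 / 5.435 = 1.656
A = (71/1.656)^(1/0.2970) ⇒ ln A = ln(42.87)/0.2970 = 12.6558
A = e^12.6558 ≈ 313563 km²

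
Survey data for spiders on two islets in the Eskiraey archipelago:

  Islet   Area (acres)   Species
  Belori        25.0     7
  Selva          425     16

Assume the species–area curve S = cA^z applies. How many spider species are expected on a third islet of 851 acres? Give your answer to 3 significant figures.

z = ln(16/7) / ln(425/25) = 0.8267 / 2.8332 = 0.2918
c = 7 / 25^0.2918 = 7 / 2.558 = 2.737
S₃ = 2.737 × 851^0.2918 = 2.737 × 7.16 ≈ 19.59

19.6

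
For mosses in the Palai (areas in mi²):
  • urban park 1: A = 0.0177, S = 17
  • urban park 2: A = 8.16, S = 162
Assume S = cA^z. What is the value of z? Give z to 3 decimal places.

Taking logs: ln S = ln c + z ln A, so z = (ln S₂ − ln S₁)/(ln A₂ − ln A₁).
z = ln(162/17) / ln(8.16/0.0177) = ln(9.529) / ln(461) = 2.2544 / 6.1334 = 0.3676

0.368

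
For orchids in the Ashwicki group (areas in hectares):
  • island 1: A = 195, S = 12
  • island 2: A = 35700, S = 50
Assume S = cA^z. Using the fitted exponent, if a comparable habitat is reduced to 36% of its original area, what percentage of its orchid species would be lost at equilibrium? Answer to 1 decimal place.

24.4%

z = ln(50/12) / ln(35700/195) = 1.4271 / 5.2099 = 0.2739
S_new/S_old = (A_new/A_old)^z = 0.36^0.2739 = exp(0.2739 × -1.0217) = 0.7559
Fraction lost = 1 − 0.7559 = 0.2441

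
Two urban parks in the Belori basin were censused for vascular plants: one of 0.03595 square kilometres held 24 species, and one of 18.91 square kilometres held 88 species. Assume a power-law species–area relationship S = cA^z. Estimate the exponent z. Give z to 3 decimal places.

Taking logs: ln S = ln c + z ln A, so z = (ln S₂ − ln S₁)/(ln A₂ − ln A₁).
z = ln(88/24) / ln(18.91/0.03595) = ln(3.667) / ln(526) = 1.2993 / 6.2653 = 0.2074

0.207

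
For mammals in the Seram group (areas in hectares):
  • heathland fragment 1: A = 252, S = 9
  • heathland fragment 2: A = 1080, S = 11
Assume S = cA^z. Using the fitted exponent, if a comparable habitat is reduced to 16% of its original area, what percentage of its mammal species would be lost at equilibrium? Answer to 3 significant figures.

z = ln(11/9) / ln(1080/252) = 0.2007 / 1.4553 = 0.1379
S_new/S_old = (A_new/A_old)^z = 0.16^0.1379 = exp(0.1379 × -1.8326) = 0.7767
Fraction lost = 1 − 0.7767 = 0.2233

22.3%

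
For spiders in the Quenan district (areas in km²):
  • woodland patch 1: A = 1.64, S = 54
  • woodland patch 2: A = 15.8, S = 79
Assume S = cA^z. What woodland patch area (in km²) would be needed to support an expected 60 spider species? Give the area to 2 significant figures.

z = ln(79/54) / ln(15.8/1.64) = 0.3805 / 2.2653 = 0.1680
c = 54 / 1.64^0.1680 = 54 / 1.087 = 49.69
A = (60/49.69)^(1/0.1680) ⇒ ln A = ln(1.207)/0.1680 = 1.1220
A = e^1.1220 ≈ 3.071 km²

3.1 km²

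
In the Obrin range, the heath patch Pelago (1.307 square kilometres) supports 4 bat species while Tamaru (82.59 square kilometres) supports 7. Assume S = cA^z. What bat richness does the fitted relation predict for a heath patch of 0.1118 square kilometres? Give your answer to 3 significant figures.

z = ln(7/4) / ln(82.59/1.307) = 0.5596 / 4.1462 = 0.1350
c = 4 / 1.307^0.1350 = 4 / 1.037 = 3.858
S₃ = 3.858 × 0.1118^0.1350 = 3.858 × 0.744 ≈ 2.87

2.87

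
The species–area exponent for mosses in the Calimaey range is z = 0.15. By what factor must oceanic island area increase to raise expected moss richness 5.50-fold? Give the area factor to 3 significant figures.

86200

(A₂/A₁)^0.15 = 5.5, so A₂/A₁ = 5.5^(1/0.15) = 5.5^6.667
ln(A₂/A₁) = ln 5.5 / 0.15 = 1.7047 / 0.15 = 11.3650
A₂/A₁ = e^11.3650 ≈ 86248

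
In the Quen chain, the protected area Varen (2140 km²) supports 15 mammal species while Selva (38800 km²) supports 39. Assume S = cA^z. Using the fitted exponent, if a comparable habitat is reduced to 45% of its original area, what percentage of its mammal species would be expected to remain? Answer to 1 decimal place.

76.9%

z = ln(39/15) / ln(38800/2140) = 0.9555 / 2.8976 = 0.3298
S_new/S_old = (A_new/A_old)^z = 0.45^0.3298 = exp(0.3298 × -0.7985) = 0.7685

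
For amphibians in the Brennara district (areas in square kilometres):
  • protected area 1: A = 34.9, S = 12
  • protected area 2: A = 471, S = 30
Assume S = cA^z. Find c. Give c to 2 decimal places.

3.44

z = ln(S₂/S₁) / ln(A₂/A₁) = ln(30/12) / ln(471/34.9) = 0.9163 / 2.6024 = 0.3521
c = S₁ / A₁^z = 12 / 34.9^0.3521 = 12 / 3.493 = 3.435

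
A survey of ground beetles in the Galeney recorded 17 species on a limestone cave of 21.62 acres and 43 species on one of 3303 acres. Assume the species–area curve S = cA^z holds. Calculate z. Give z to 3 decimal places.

Taking logs: ln S = ln c + z ln A, so z = (ln S₂ − ln S₁)/(ln A₂ − ln A₁).
z = ln(43/17) / ln(3303/21.62) = ln(2.529) / ln(152.8) = 0.9280 / 5.0290 = 0.1845

0.185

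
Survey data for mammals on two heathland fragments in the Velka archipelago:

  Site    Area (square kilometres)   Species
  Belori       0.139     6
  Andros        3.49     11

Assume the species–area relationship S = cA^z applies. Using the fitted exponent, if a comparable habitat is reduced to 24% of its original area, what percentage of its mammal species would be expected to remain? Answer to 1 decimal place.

76.5%

z = ln(11/6) / ln(3.49/0.139) = 0.6061 / 3.2232 = 0.1881
S_new/S_old = (A_new/A_old)^z = 0.24^0.1881 = exp(0.1881 × -1.4271) = 0.7646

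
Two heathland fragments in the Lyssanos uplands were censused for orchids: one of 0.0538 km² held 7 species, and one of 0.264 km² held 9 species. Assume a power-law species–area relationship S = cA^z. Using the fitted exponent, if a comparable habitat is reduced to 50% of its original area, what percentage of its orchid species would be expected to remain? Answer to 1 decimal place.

z = ln(9/7) / ln(0.264/0.0538) = 0.2513 / 1.5907 = 0.1580
S_new/S_old = (A_new/A_old)^z = 0.5^0.1580 = exp(0.1580 × -0.6931) = 0.8963

89.6%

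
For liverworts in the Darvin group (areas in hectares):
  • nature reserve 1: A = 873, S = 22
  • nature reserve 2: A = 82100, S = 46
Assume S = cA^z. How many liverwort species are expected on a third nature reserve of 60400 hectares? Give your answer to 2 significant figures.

44

z = ln(46/22) / ln(82100/873) = 0.7376 / 4.5438 = 0.1623
c = 22 / 873^0.1623 = 22 / 3.002 = 7.328
S₃ = 7.328 × 60400^0.1623 = 7.328 × 5.972 ≈ 43.76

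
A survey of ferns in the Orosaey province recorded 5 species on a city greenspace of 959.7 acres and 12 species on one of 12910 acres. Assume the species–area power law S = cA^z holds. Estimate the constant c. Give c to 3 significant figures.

0.495

z = ln(S₂/S₁) / ln(A₂/A₁) = ln(12/5) / ln(12910/959.7) = 0.8755 / 2.5991 = 0.3368
c = S₁ / A₁^z = 5 / 959.7^0.3368 = 5 / 10.1 = 0.4949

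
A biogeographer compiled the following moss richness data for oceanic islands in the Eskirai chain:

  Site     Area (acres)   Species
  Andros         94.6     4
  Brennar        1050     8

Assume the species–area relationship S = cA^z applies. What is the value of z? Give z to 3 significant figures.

Taking logs: ln S = ln c + z ln A, so z = (ln S₂ − ln S₁)/(ln A₂ − ln A₁).
z = ln(8/4) / ln(1050/94.6) = ln(2) / ln(11.1) = 0.6931 / 2.4069 = 0.2880

0.288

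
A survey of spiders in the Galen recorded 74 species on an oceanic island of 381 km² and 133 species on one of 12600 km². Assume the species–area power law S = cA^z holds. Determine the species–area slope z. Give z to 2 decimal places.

0.17

Taking logs: ln S = ln c + z ln A, so z = (ln S₂ − ln S₁)/(ln A₂ − ln A₁).
z = ln(133/74) / ln(12600/381) = ln(1.797) / ln(33.07) = 0.5863 / 3.4987 = 0.1676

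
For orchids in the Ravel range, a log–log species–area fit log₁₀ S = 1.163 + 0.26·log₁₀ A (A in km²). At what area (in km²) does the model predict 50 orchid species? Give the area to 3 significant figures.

50 = 14.55 × A^0.26  ⇒  A^0.26 = 50/14.55 = 3.435
ln A = ln(3.435) / 0.26 = 1.2341 / 0.26 = 4.7466
A = e^4.7466 ≈ 115.2 km²

115 km²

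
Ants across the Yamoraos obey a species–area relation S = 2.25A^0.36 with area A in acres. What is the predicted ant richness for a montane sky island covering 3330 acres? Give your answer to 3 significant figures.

41.7

S = 2.25 × 3330^0.36 = 2.25 × 18.54 ≈ 41.71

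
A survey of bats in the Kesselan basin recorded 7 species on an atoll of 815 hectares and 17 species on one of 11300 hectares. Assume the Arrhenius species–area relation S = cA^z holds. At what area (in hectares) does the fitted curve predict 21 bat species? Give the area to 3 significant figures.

21100 hectares

z = ln(17/7) / ln(11300/815) = 0.8873 / 2.6294 = 0.3375
c = 7 / 815^0.3375 = 7 / 9.603 = 0.729
A = (21/0.729)^(1/0.3375) ⇒ ln A = ln(28.81)/0.3375 = 9.9587
A = e^9.9587 ≈ 21136 hectares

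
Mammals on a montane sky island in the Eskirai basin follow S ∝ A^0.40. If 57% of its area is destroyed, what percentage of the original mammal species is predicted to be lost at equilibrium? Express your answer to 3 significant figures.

S_new/S_old = (A_new/A_old)^z = 0.43^0.4
= exp(0.4 × ln 0.43) = exp(0.4 × -0.8440) = exp(-0.3376) ≈ 0.7135
Fraction lost = 1 − 0.7135 = 0.2865

28.7%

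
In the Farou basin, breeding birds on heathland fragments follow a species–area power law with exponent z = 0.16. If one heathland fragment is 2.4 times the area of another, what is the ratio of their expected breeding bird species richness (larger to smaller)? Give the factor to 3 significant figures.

1.15

S₂/S₁ = (A₂/A₁)^z = 2.4^0.16
ln(S₂/S₁) = 0.16 × ln 2.4 = 0.16 × 0.8755 = 0.1401
S₂/S₁ = e^0.1401 ≈ 1.15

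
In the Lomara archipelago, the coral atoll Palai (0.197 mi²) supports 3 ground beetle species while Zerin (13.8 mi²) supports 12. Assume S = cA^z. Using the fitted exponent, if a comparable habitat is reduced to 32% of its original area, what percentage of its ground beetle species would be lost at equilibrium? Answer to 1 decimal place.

31.0%

z = ln(12/3) / ln(13.8/0.197) = 1.3863 / 4.2492 = 0.3262
S_new/S_old = (A_new/A_old)^z = 0.32^0.3262 = exp(0.3262 × -1.1394) = 0.6895
Fraction lost = 1 − 0.6895 = 0.3105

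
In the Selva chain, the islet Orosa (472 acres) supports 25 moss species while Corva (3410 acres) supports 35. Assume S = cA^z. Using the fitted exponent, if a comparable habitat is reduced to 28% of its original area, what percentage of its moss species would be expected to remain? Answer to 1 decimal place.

z = ln(35/25) / ln(3410/472) = 0.3365 / 1.9775 = 0.1702
S_new/S_old = (A_new/A_old)^z = 0.28^0.1702 = exp(0.1702 × -1.2730) = 0.8053

80.5%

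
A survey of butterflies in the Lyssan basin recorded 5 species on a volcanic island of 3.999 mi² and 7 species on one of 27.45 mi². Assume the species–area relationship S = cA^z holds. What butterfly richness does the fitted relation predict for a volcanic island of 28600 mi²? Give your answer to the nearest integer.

z = ln(7/5) / ln(27.45/3.999) = 0.3365 / 1.9263 = 0.1747
c = 5 / 3.999^0.1747 = 5 / 1.274 = 3.925
S₃ = 3.925 × 28600^0.1747 = 3.925 × 6.003 ≈ 23.56

24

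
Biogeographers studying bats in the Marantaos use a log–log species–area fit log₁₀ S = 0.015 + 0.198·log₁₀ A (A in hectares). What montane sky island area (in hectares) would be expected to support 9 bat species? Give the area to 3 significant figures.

55400 hectares

9 = 1.035 × A^0.198  ⇒  A^0.198 = 9/1.035 = 8.694
ln A = ln(8.694) / 0.198 = 2.1627 / 0.198 = 10.9227
A = e^10.9227 ≈ 55418 hectares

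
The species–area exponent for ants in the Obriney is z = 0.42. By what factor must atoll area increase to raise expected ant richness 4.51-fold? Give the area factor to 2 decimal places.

(A₂/A₁)^0.42 = 4.51, so A₂/A₁ = 4.51^(1/0.42) = 4.51^2.381
ln(A₂/A₁) = ln 4.51 / 0.42 = 1.5063 / 0.42 = 3.5864
A₂/A₁ = e^3.5864 ≈ 36.1

36.10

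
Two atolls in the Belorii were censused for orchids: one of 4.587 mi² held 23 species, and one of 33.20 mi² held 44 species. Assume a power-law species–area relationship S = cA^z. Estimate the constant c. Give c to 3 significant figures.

14.0

z = ln(S₂/S₁) / ln(A₂/A₁) = ln(44/23) / ln(33.2/4.587) = 0.6487 / 1.9793 = 0.3277
c = S₁ / A₁^z = 23 / 4.587^0.3277 = 23 / 1.647 = 13.96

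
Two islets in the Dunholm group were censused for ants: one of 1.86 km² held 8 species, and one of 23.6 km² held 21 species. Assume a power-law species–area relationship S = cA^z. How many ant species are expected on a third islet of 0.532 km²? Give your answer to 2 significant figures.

5.0

z = ln(21/8) / ln(23.6/1.86) = 0.9651 / 2.5407 = 0.3799
c = 8 / 1.86^0.3799 = 8 / 1.266 = 6.32
S₃ = 6.32 × 0.532^0.3799 = 6.32 × 0.7868 ≈ 4.973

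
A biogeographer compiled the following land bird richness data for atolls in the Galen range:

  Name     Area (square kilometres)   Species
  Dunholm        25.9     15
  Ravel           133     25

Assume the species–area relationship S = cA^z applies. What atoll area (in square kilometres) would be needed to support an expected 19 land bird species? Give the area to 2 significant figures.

z = ln(25/15) / ln(133/25.9) = 0.5108 / 1.6361 = 0.3122
c = 15 / 25.9^0.3122 = 15 / 2.762 = 5.43
A = (19/5.43)^(1/0.3122) ⇒ ln A = ln(3.499)/0.3122 = 4.0114
A = e^4.0114 ≈ 55.22 square kilometres

55 square kilometres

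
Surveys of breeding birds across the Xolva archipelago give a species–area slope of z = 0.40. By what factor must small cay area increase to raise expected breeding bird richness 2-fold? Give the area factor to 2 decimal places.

5.66

(A₂/A₁)^0.4 = 2, so A₂/A₁ = 2^(1/0.4) = 2^2.5
ln(A₂/A₁) = ln 2 / 0.4 = 0.6931 / 0.4 = 1.7329
A₂/A₁ = e^1.7329 ≈ 5.657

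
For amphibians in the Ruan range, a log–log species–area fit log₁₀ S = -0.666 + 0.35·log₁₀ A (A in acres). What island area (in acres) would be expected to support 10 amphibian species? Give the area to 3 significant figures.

10 = 0.2158 × A^0.35  ⇒  A^0.35 = 10/0.2158 = 46.34
ln A = ln(46.34) / 0.35 = 3.8361 / 0.35 = 10.9603
A = e^10.9603 ≈ 57544 acres

57500 acres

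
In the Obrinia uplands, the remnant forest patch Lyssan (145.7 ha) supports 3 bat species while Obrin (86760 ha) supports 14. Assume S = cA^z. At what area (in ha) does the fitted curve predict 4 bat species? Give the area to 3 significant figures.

z = ln(14/3) / ln(86760/145.7) = 1.5404 / 6.3894 = 0.2411
c = 3 / 145.7^0.2411 = 3 / 3.324 = 0.9027
A = (4/0.9027)^(1/0.2411) ⇒ ln A = ln(4.431)/0.2411 = 6.1748
A = e^6.1748 ≈ 480.5 ha

480 ha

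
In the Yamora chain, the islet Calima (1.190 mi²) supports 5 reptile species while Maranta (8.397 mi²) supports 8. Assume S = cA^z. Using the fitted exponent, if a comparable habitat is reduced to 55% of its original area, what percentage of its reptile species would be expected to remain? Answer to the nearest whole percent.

z = ln(8/5) / ln(8.397/1.19) = 0.4700 / 1.9539 = 0.2405
S_new/S_old = (A_new/A_old)^z = 0.55^0.2405 = exp(0.2405 × -0.5978) = 0.8661

87%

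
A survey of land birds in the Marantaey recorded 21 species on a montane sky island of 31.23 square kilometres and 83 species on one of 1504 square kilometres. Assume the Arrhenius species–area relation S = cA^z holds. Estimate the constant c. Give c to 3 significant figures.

6.20

z = ln(S₂/S₁) / ln(A₂/A₁) = ln(83/21) / ln(1504/31.23) = 1.3743 / 3.8745 = 0.3547
c = S₁ / A₁^z = 21 / 31.23^0.3547 = 21 / 3.39 = 6.196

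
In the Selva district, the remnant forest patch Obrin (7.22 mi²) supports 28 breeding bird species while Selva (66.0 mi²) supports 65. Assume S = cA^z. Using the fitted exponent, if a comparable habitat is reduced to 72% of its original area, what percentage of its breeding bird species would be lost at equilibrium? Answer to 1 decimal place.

11.8%

z = ln(65/28) / ln(66/7.22) = 0.8422 / 2.2128 = 0.3806
S_new/S_old = (A_new/A_old)^z = 0.72^0.3806 = exp(0.3806 × -0.3285) = 0.8825
Fraction lost = 1 − 0.8825 = 0.1175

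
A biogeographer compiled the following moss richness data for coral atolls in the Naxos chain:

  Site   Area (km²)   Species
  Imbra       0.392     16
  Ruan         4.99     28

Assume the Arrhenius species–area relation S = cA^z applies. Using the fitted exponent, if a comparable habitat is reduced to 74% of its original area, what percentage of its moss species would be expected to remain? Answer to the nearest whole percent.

z = ln(28/16) / ln(4.99/0.392) = 0.5596 / 2.5439 = 0.2200
S_new/S_old = (A_new/A_old)^z = 0.74^0.2200 = exp(0.2200 × -0.3011) = 0.9359

94%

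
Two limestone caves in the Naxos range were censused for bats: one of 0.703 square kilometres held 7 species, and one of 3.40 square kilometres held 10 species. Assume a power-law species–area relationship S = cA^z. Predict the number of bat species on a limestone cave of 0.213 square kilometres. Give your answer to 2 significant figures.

5.3

z = ln(10/7) / ln(3.4/0.703) = 0.3567 / 1.5762 = 0.2263
c = 7 / 0.703^0.2263 = 7 / 0.9234 = 7.581
S₃ = 7.581 × 0.213^0.2263 = 7.581 × 0.7047 ≈ 5.343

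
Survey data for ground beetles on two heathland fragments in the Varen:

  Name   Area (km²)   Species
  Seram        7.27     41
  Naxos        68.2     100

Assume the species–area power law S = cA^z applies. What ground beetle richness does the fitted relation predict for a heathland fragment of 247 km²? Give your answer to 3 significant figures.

z = ln(100/41) / ln(68.2/7.27) = 0.8916 / 2.2387 = 0.3983
c = 41 / 7.27^0.3983 = 41 / 2.204 = 18.61
S₃ = 18.61 × 247^0.3983 = 18.61 × 8.973 ≈ 167

167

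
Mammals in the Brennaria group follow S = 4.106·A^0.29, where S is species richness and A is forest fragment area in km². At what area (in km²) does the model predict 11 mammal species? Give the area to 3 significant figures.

29.9 km²

11 = 4.106 × A^0.29  ⇒  A^0.29 = 11/4.106 = 2.679
ln A = ln(2.679) / 0.29 = 0.9854 / 0.29 = 3.3981
A = e^3.3981 ≈ 29.91 km²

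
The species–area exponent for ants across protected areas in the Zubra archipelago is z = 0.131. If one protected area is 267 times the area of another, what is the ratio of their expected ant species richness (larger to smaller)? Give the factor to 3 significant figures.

S₂/S₁ = (A₂/A₁)^z = 267^0.131
ln(S₂/S₁) = 0.131 × ln 267 = 0.131 × 5.5872 = 0.7319
S₂/S₁ = e^0.7319 ≈ 2.079

2.08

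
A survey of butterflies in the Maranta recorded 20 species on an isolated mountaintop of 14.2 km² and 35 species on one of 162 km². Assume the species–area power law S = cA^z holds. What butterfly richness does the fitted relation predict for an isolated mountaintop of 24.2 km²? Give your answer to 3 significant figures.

22.6

z = ln(35/20) / ln(162/14.2) = 0.5596 / 2.4344 = 0.2299
c = 20 / 14.2^0.2299 = 20 / 1.84 = 10.87
S₃ = 10.87 × 24.2^0.2299 = 10.87 × 2.08 ≈ 22.61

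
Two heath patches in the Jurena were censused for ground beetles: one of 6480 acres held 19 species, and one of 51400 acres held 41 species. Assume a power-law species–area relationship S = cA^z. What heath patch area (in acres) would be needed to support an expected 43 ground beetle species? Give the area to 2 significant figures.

58000 acres

z = ln(41/19) / ln(51400/6480) = 0.7691 / 2.0709 = 0.3714
c = 19 / 6480^0.3714 = 19 / 26.04 = 0.7297
A = (43/0.7297)^(1/0.3714) ⇒ ln A = ln(58.93)/0.3714 = 10.9756
A = e^10.9756 ≈ 58433 acres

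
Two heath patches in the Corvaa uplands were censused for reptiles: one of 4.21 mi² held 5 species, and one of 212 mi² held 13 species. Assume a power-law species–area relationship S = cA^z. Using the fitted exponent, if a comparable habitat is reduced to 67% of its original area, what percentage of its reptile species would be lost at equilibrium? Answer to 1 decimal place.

z = ln(13/5) / ln(212/4.21) = 0.9555 / 3.9191 = 0.2438
S_new/S_old = (A_new/A_old)^z = 0.67^0.2438 = exp(0.2438 × -0.4005) = 0.907
Fraction lost = 1 − 0.907 = 0.09302

9.3%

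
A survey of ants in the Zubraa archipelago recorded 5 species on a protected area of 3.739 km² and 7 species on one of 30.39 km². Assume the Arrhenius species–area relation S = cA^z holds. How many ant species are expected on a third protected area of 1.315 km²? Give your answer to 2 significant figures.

z = ln(7/5) / ln(30.39/3.739) = 0.3365 / 2.0953 = 0.1606
c = 5 / 3.739^0.1606 = 5 / 1.236 = 4.046
S₃ = 4.046 × 1.315^0.1606 = 4.046 × 1.045 ≈ 4.228

4.2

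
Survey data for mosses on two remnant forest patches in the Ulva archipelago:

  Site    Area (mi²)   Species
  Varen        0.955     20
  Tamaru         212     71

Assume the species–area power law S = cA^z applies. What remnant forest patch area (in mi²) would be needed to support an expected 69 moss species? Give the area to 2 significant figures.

z = ln(71/20) / ln(212/0.955) = 1.2669 / 5.4026 = 0.2345
c = 20 / 0.955^0.2345 = 20 / 0.9893 = 20.22
A = (69/20.22)^(1/0.2345) ⇒ ln A = ln(3.413)/0.2345 = 5.2347
A = e^5.2347 ≈ 187.7 mi²

190 mi²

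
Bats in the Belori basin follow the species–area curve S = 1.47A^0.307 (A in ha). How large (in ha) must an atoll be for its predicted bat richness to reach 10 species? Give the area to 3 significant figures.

10 = 1.47 × A^0.307  ⇒  A^0.307 = 10/1.47 = 6.803
ln A = ln(6.803) / 0.307 = 1.9173 / 0.307 = 6.2454
A = e^6.2454 ≈ 515.6 ha

516 ha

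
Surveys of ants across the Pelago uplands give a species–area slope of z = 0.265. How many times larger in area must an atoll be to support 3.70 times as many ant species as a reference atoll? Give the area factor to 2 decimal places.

(A₂/A₁)^0.265 = 3.7, so A₂/A₁ = 3.7^(1/0.265) = 3.7^3.774
ln(A₂/A₁) = ln 3.7 / 0.265 = 1.3083 / 0.265 = 4.9371
A₂/A₁ = e^4.9371 ≈ 139.4

139.37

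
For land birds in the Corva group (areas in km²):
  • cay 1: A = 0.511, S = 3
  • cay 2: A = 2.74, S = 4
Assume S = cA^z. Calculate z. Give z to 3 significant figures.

Taking logs: ln S = ln c + z ln A, so z = (ln S₂ − ln S₁)/(ln A₂ − ln A₁).
z = ln(4/3) / ln(2.74/0.511) = ln(1.333) / ln(5.362) = 0.2877 / 1.6793 = 0.1713

0.171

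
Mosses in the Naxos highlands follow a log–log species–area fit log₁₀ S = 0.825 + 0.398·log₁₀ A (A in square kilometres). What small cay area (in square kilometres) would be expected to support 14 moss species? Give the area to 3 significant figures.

14 = 6.683 × A^0.398  ⇒  A^0.398 = 14/6.683 = 2.095
ln A = ln(2.095) / 0.398 = 0.7394 / 0.398 = 1.8579
A = e^1.8579 ≈ 6.41 square kilometres

6.41 square kilometres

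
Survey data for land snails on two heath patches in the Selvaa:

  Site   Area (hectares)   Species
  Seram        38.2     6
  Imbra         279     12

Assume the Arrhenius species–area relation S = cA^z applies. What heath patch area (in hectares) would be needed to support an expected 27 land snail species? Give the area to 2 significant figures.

2900 hectares

z = ln(12/6) / ln(279/38.2) = 0.6931 / 1.9884 = 0.3486
c = 6 / 38.2^0.3486 = 6 / 3.56 = 1.685
A = (27/1.685)^(1/0.3486) ⇒ ln A = ln(16.02)/0.3486 = 7.9575
A = e^7.9575 ≈ 2857 hectares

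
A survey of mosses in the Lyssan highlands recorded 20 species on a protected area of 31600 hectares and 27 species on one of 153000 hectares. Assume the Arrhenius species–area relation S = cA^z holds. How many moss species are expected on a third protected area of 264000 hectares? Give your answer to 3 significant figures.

z = ln(27/20) / ln(153000/31600) = 0.3001 / 1.5773 = 0.1903
c = 20 / 31600^0.1903 = 20 / 7.18 = 2.785
S₃ = 2.785 × 264000^0.1903 = 2.785 × 10.75 ≈ 29.95

30.0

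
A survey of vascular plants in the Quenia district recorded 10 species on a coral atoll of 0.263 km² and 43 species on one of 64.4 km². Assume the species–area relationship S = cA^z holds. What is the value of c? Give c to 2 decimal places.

14.25

z = ln(S₂/S₁) / ln(A₂/A₁) = ln(43/10) / ln(64.4/0.263) = 1.4586 / 5.5007 = 0.2652
c = S₁ / A₁^z = 10 / 0.263^0.2652 = 10 / 0.7018 = 14.25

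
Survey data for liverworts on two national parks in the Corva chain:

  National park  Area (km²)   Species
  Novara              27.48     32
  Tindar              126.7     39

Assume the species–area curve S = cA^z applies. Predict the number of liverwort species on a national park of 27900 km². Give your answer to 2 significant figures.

78

z = ln(39/32) / ln(126.7/27.48) = 0.1978 / 1.5284 = 0.1294
c = 32 / 27.48^0.1294 = 32 / 1.536 = 20.84
S₃ = 20.84 × 27900^0.1294 = 20.84 × 3.762 ≈ 78.4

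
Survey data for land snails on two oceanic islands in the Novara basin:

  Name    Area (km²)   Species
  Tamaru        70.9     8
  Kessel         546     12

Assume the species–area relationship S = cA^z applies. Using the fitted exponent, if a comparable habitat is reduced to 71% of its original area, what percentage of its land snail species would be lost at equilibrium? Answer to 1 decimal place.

6.6%

z = ln(12/8) / ln(546/70.9) = 0.4055 / 2.0413 = 0.1986
S_new/S_old = (A_new/A_old)^z = 0.71^0.1986 = exp(0.1986 × -0.3425) = 0.9342
Fraction lost = 1 − 0.9342 = 0.06577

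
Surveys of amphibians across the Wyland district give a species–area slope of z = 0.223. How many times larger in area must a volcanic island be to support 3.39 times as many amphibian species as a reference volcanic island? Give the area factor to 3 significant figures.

(A₂/A₁)^0.223 = 3.39, so A₂/A₁ = 3.39^(1/0.223) = 3.39^4.484
ln(A₂/A₁) = ln 3.39 / 0.223 = 1.2208 / 0.223 = 5.4746
A₂/A₁ = e^5.4746 ≈ 238.5

239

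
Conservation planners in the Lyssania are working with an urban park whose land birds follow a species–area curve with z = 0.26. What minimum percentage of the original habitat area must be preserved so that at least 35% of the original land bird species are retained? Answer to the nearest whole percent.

2%

Need (A_new/A_old)^0.26 = 0.35, so A_new/A_old = 0.35^(1/0.26) = 0.35^3.846
ln(A_new/A_old) = ln 0.35 / 0.26 = -1.0498 / 0.26 = -4.0378
A_new/A_old = e^-4.0378 ≈ 0.01764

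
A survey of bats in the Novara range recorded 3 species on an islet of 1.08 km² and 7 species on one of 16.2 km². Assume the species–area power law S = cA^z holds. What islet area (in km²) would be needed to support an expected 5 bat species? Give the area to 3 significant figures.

5.53 km²

z = ln(7/3) / ln(16.2/1.08) = 0.8473 / 2.7081 = 0.3129
c = 3 / 1.08^0.3129 = 3 / 1.024 = 2.929
A = (5/2.929)^(1/0.3129) ⇒ ln A = ln(1.707)/0.3129 = 1.7096
A = e^1.7096 ≈ 5.527 km²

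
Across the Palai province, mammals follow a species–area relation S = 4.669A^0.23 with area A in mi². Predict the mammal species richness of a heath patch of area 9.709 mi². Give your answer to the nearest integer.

S = 4.669 × 9.709^0.23 = 4.669 × 1.687 ≈ 7.875

8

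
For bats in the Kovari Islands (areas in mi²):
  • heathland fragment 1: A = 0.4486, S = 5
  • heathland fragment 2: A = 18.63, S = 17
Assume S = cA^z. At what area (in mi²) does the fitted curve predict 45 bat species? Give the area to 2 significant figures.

360 mi²

z = ln(17/5) / ln(18.63/0.4486) = 1.2238 / 3.7264 = 0.3284
c = 5 / 0.4486^0.3284 = 5 / 0.7685 = 6.506
A = (45/6.506)^(1/0.3284) ⇒ ln A = ln(6.917)/0.3284 = 5.8889
A = e^5.8889 ≈ 361 mi²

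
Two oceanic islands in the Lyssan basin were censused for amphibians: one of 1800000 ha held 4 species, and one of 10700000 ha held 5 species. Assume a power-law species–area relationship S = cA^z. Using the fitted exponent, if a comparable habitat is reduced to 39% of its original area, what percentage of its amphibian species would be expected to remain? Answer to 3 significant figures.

z = ln(5/4) / ln(10700000/1800000) = 0.2231 / 1.7825 = 0.1252
S_new/S_old = (A_new/A_old)^z = 0.39^0.1252 = exp(0.1252 × -0.9416) = 0.8888

88.9%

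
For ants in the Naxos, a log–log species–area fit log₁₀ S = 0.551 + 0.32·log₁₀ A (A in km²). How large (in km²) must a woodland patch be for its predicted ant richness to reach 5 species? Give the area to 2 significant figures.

5 = 3.556 × A^0.32  ⇒  A^0.32 = 5/3.556 = 1.406
ln A = ln(1.406) / 0.32 = 0.3407 / 0.32 = 1.0647
A = e^1.0647 ≈ 2.9 km²

2.9 km²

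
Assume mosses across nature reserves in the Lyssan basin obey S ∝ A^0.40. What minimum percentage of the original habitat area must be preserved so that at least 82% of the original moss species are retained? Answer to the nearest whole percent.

Need (A_new/A_old)^0.4 = 0.82, so A_new/A_old = 0.82^(1/0.4) = 0.82^2.5
ln(A_new/A_old) = ln 0.82 / 0.4 = -0.1985 / 0.4 = -0.4961
A_new/A_old = e^-0.4961 ≈ 0.6089

61%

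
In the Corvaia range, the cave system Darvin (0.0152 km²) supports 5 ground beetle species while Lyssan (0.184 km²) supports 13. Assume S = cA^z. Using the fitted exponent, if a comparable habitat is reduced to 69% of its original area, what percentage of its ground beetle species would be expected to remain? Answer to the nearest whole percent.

z = ln(13/5) / ln(0.184/0.0152) = 0.9555 / 2.4936 = 0.3832
S_new/S_old = (A_new/A_old)^z = 0.69^0.3832 = exp(0.3832 × -0.3711) = 0.8675

87%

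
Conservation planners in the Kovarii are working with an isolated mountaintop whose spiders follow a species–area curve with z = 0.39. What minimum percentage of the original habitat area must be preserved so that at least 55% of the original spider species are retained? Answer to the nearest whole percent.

Need (A_new/A_old)^0.39 = 0.55, so A_new/A_old = 0.55^(1/0.39) = 0.55^2.564
ln(A_new/A_old) = ln 0.55 / 0.39 = -0.5978 / 0.39 = -1.5329
A_new/A_old = e^-1.5329 ≈ 0.2159

22%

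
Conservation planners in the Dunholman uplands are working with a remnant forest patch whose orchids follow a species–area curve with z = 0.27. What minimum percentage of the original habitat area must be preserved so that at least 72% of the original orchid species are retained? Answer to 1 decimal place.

29.6%

Need (A_new/A_old)^0.27 = 0.72, so A_new/A_old = 0.72^(1/0.27) = 0.72^3.704
ln(A_new/A_old) = ln 0.72 / 0.27 = -0.3285 / 0.27 = -1.2167
A_new/A_old = e^-1.2167 ≈ 0.2962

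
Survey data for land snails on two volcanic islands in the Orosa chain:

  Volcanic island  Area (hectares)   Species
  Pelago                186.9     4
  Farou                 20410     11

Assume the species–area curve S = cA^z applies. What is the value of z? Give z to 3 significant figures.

0.216

Taking logs: ln S = ln c + z ln A, so z = (ln S₂ − ln S₁)/(ln A₂ − ln A₁).
z = ln(11/4) / ln(20410/186.9) = ln(2.75) / ln(109.2) = 1.0116 / 4.6932 = 0.2155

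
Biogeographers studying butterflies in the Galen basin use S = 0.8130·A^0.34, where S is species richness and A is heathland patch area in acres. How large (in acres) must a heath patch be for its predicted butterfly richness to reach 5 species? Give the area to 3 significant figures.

209 acres

5 = 0.813 × A^0.34  ⇒  A^0.34 = 5/0.813 = 6.15
ln A = ln(6.15) / 0.34 = 1.8165 / 0.34 = 5.3425
A = e^5.3425 ≈ 209 acres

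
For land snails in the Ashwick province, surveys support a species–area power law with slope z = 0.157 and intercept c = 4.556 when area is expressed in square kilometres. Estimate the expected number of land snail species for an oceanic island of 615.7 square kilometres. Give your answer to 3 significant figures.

S = 4.556 × 615.7^0.157
ln S = ln 4.556 + 0.157 × ln 615.7 = 1.5164 + 0.157 × 6.4228 = 2.5248
S = e^2.5248 ≈ 12.49

12.5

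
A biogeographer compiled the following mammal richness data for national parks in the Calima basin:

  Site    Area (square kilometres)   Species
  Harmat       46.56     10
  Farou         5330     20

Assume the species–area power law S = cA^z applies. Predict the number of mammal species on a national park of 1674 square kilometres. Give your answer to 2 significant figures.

z = ln(20/10) / ln(5330/46.56) = 0.6931 / 4.7404 = 0.1462
c = 10 / 46.56^0.1462 = 10 / 1.753 = 5.703
S₃ = 5.703 × 1674^0.1462 = 5.703 × 2.961 ≈ 16.88

17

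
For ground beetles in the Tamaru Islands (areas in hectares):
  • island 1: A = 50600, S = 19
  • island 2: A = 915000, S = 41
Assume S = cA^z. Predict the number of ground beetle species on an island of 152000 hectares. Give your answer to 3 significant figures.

z = ln(41/19) / ln(915000/50600) = 0.7691 / 2.8950 = 0.2657
c = 19 / 50600^0.2657 = 19 / 17.77 = 1.069
S₃ = 1.069 × 152000^0.2657 = 1.069 × 23.81 ≈ 25.45

25.4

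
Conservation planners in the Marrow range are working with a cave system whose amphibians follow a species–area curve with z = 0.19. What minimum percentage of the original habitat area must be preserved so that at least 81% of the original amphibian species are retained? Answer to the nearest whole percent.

33%

Need (A_new/A_old)^0.19 = 0.81, so A_new/A_old = 0.81^(1/0.19) = 0.81^5.263
ln(A_new/A_old) = ln 0.81 / 0.19 = -0.2107 / 0.19 = -1.1091
A_new/A_old = e^-1.1091 ≈ 0.3299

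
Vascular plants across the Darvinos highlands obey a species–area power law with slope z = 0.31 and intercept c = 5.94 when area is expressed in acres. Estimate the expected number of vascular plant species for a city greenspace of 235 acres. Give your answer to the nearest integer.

S = 5.94 × 235^0.31 = 5.94 × 5.433 ≈ 32.27

32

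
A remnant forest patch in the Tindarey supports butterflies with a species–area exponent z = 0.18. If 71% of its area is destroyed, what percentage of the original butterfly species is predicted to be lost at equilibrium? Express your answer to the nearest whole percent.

20%

S_new/S_old = (A_new/A_old)^z = 0.29^0.18
= exp(0.18 × ln 0.29) = exp(0.18 × -1.2379) = exp(-0.2228) ≈ 0.8003
Fraction lost = 1 − 0.8003 = 0.1997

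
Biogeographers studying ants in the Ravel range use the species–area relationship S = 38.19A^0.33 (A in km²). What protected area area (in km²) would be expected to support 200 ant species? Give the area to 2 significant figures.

150 km²

200 = 38.19 × A^0.33  ⇒  A^0.33 = 200/38.19 = 5.237
ln A = ln(5.237) / 0.33 = 1.6557 / 0.33 = 5.0174
A = e^5.0174 ≈ 151 km²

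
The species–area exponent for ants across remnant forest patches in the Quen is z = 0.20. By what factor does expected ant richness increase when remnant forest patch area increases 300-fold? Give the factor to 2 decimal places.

3.13

S₂/S₁ = (A₂/A₁)^z = 300^0.2
ln(S₂/S₁) = 0.2 × ln 300 = 0.2 × 5.7038 = 1.1408
S₂/S₁ = e^1.1408 ≈ 3.129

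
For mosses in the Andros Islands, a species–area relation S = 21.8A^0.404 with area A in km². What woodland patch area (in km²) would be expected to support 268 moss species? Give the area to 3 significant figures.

268 = 21.8 × A^0.404  ⇒  A^0.404 = 268/21.8 = 12.29
ln A = ln(12.29) / 0.404 = 2.5091 / 0.404 = 6.2106
A = e^6.2106 ≈ 498 km²

498 km²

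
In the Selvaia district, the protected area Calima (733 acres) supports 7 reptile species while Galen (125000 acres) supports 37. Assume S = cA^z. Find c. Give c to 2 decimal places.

0.83

z = ln(S₂/S₁) / ln(A₂/A₁) = ln(37/7) / ln(125000/733) = 1.6650 / 5.1389 = 0.3240
c = S₁ / A₁^z = 7 / 733^0.3240 = 7 / 8.478 = 0.8257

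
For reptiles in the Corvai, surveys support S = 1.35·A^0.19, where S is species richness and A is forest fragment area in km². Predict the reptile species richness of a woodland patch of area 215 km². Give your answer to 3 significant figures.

S = 1.35 × 215^0.19
ln S = ln 1.35 + 0.19 × ln 215 = 0.3001 + 0.19 × 5.3706 = 1.3205
S = e^1.3205 ≈ 3.745

3.75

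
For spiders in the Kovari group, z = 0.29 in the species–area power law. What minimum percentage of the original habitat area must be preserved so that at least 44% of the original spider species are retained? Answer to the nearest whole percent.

6%

Need (A_new/A_old)^0.29 = 0.44, so A_new/A_old = 0.44^(1/0.29) = 0.44^3.448
ln(A_new/A_old) = ln 0.44 / 0.29 = -0.8210 / 0.29 = -2.8310
A_new/A_old = e^-2.8310 ≈ 0.05896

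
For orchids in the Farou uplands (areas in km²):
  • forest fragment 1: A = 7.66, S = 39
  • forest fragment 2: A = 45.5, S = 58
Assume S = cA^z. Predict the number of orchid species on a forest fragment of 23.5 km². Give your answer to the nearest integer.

50

z = ln(58/39) / ln(45.5/7.66) = 0.3969 / 1.7817 = 0.2228
c = 39 / 7.66^0.2228 = 39 / 1.574 = 24.78
S₃ = 24.78 × 23.5^0.2228 = 24.78 × 2.02 ≈ 50.06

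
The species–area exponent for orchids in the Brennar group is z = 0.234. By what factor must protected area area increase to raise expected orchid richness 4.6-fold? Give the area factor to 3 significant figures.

(A₂/A₁)^0.234 = 4.6, so A₂/A₁ = 4.6^(1/0.234) = 4.6^4.274
ln(A₂/A₁) = ln 4.6 / 0.234 = 1.5261 / 0.234 = 6.5216
A₂/A₁ = e^6.5216 ≈ 679.7

680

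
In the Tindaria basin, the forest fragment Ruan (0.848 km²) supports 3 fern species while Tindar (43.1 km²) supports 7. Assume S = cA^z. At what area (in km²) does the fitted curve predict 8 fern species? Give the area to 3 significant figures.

z = ln(7/3) / ln(43.1/0.848) = 0.8473 / 3.9284 = 0.2157
c = 3 / 0.848^0.2157 = 3 / 0.9651 = 3.109
A = (8/3.109)^(1/0.2157) ⇒ ln A = ln(2.574)/0.2157 = 4.3826
A = e^4.3826 ≈ 80.05 km²

80.0 km²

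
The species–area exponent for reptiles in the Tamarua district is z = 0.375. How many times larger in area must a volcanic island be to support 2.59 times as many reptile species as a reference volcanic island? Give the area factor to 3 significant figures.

(A₂/A₁)^0.375 = 2.59, so A₂/A₁ = 2.59^(1/0.375) = 2.59^2.667
ln(A₂/A₁) = ln 2.59 / 0.375 = 0.9517 / 0.375 = 2.5378
A₂/A₁ = e^2.5378 ≈ 12.65

12.7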